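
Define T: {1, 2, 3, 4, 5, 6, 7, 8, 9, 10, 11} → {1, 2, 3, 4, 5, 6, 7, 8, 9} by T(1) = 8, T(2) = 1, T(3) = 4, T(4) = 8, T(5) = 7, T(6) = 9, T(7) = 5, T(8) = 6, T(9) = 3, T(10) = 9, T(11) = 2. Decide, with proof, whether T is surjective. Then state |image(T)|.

9

Every element of the codomain has a preimage: 1 = T(2), 2 = T(11), 3 = T(9), 4 = T(3), 5 = T(7), 6 = T(8), 7 = T(5), 8 = T(1), 9 = T(6).
Therefore T is surjective.
The image of T is {1, 2, 3, 4, 5, 6, 7, 8, 9}, which has 9 elements.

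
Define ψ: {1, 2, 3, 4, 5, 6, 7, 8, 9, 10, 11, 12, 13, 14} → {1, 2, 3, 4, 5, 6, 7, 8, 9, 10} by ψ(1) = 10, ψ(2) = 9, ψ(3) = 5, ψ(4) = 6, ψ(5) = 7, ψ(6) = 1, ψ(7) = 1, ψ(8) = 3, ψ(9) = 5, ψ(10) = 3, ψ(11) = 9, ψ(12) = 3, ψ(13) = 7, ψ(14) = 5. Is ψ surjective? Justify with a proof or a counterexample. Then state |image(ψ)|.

7

No element maps to 2, so ψ is not surjective.
The image of ψ is {1, 3, 5, 6, 7, 9, 10}, which has 7 elements.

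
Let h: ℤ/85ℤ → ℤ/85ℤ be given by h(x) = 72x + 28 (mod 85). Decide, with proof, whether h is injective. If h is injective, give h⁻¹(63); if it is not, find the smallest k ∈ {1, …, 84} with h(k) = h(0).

30

By definition, injectivity means: for all s, t in the domain, h(s) = h(t) implies s = t.
If h(s) = h(t), then 72s ≡ 72t (mod 85). Because gcd(72, 85) = 1, we may cancel 72 to get s ≡ t (mod 85).
Hence h is injective.
We now compute 72⁻¹ mod 85 explicitly. Euclid's algorithm: 85 = 1·72 + 13, 72 = 5·13 + 7, 13 = 1·7 + 6, 7 = 1·6 + 1; back-substituting gives 1 = 13·72 − 11·85, so 72⁻¹ ≡ 13 (mod 85).
Since h is injective, we find h⁻¹(63): we need 72x ≡ 63 − 28 ≡ 35 (mod 85). Using 72⁻¹ = 13: x ≡ 13·35 = 455 = 5·85 + 30, so x = 30.
Check: h(30) = 72·30 + 28 = 2188 = 25·85 + 63 ≡ 63 (mod 85).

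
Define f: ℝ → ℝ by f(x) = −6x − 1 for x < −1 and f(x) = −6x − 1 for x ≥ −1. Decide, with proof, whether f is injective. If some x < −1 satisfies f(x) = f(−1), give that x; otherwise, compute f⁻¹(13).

Both pieces are strictly decreasing (slopes −6 and −6), so each is injective on its own interval.
The left piece maps (−∞, −1) onto (5, ∞); the right piece maps [−1, ∞) onto (−∞, 5].
These images are disjoint, so no value is attained by both pieces. Thus f is injective.
Because the two images are disjoint, no x < −1 has f(x) = f(−1), so we compute f⁻¹(13): 13 lies in (5, ∞), so solve −6x − 1 = 13: x = (13 + 1)/(−6) = −7/3.

-7/3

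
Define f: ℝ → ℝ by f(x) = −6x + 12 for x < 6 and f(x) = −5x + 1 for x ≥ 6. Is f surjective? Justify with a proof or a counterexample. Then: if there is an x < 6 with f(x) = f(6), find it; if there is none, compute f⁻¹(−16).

14/3

Both pieces are strictly decreasing (slopes −6 and −5), so each is injective on its own interval.
The left piece maps (−∞, 6) onto (−24, ∞); the right piece maps [6, ∞) onto (−∞, −29].
The union (−24, ∞) ∪ (−∞, −29] omits the interval between −24 and −29; in particular −24 has no preimage. So f is not surjective.
Because the two images are disjoint, no x < 6 has f(x) = f(6), so we compute f⁻¹(−16): −16 lies in (−24, ∞), so solve −6x + 12 = −16: x = (−16 − 12)/(−6) = 14/3.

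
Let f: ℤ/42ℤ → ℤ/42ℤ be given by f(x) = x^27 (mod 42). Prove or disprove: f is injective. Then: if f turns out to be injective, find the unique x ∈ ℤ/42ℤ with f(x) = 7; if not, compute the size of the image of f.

f(2): Repeated squaring mod 42: 2^1 ≡ 2, 2^2 ≡ 2² = 4, 2^4 ≡ 4² = 16, 2^8 ≡ 16² = 256 ≡ 4, 2^16 ≡ 4² = 16. Since 27 = 16 + 8 + 2 + 1, 2^27 ≡ 16·4·4·2: 16·4 = 64 ≡ 22, then 22·4 = 88 ≡ 4, then 4·2 = 8. So 2^27 ≡ 8 (mod 42).
f(8): Repeated squaring mod 42: 8^1 ≡ 8, 8^2 ≡ 8² = 64 ≡ 22, 8^4 ≡ 22² = 484 ≡ 22, 8^8 ≡ 22² = 484 ≡ 22, 8^16 ≡ 22² = 484 ≡ 22. Since 27 = 16 + 8 + 2 + 1, 8^27 ≡ 22·22·22·8: 22·22 = 484 ≡ 22, then 22·22 = 484 ≡ 22, then 22·8 = 176 ≡ 8. So 8^27 ≡ 8 (mod 42).
So f(2) = f(8) = 8 while 2 ≠ 8, thus f is not injective.
Since f is not injective, we determine |image(f)|. Computing x^27 mod 42 for each x (by repeated squaring, reducing mod 42 at every step), the values f(0), f(1), …, f(41) are: 0, 1, 8, 27, 22, 41, 6, 7, 8, 15, 34, 29, 6, 13, 14, 15, 22, 41, 36, 13, 20, 21, 22, 29, 6, 1, 20, 27, 28, 29, 36, 13, 8, 27, 34, 35, 36, 1, 20, 15, 34, 41.
The distinct values are {0, 1, 6, 7, 8, 13, 14, 15, 20, 21, 22, 27, 28, 29, 34, 35, 36, 41}; there are 18 of them.

18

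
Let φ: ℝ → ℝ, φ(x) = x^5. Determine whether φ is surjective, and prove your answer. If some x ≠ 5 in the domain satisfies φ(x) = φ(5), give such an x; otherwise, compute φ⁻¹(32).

For any y ∈ ℝ, x = y^{1/5} ∈ ℝ gives φ(x) = y, so φ is surjective.
Since x ↦ x^5 is strictly increasing on ℝ, it is injective there, so no x ≠ 5 in the domain has φ(x) = φ(5). We therefore compute φ⁻¹(32) = 32^{1/5} = 2 (indeed 2^5 = 32).

2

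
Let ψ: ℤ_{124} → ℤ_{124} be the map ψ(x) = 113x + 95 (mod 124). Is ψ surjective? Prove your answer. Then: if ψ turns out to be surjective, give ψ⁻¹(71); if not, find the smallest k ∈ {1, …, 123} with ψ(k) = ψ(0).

36

Since gcd(113, 124) = 1, 113 is invertible modulo 124. Euclid's algorithm: 124 = 1·113 + 11, 113 = 10·11 + 3, 11 = 3·3 + 2, 3 = 1·2 + 1; back-substituting gives 1 = 45·113 − 41·124, so 113⁻¹ ≡ 45 (mod 124).
Then y ↦ 45(y − 95) is a two-sided inverse to ψ, so every y ∈ ℤ_{124} has a preimage.
Therefore ψ is surjective.
Since ψ is surjective, we find ψ⁻¹(71): we need 113x ≡ 71 − 95 ≡ 100 (mod 124). Using 113⁻¹ = 45: x ≡ 45·100 = 4500 = 36·124 + 36, so x = 36.
Check: ψ(36) = 113·36 + 95 = 4163 = 33·124 + 71 ≡ 71 (mod 124).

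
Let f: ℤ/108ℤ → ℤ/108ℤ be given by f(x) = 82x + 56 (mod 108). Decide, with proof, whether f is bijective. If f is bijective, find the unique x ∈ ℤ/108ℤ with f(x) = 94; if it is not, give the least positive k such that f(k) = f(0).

We have gcd(82, 108) = 2 > 1. Taking x_1 = 0 and x_2 = 54: f(0) = 56 and f(54) = 82·54 + 56 = 4484 ≡ 56 (mod 108).
So f(0) = f(54) while 0 ≠ 54, hence f is not injective, hence not bijective.
Since f is not bijective, we find the least positive k with f(k) = f(0): this means 82k ≡ 0 (mod 108), i.e. 108 ∣ 82k. Since gcd(82, 108) = 2, dividing through by 2 this holds exactly when 54 ∣ 41k, and as gcd(41, 54) = 1, exactly when 54 ∣ k.
The smallest positive such k is 54.

54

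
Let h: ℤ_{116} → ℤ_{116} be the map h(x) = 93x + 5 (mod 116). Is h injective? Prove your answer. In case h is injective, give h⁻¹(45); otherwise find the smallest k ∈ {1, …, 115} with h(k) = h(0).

84

If h(s) = h(t), then 93s ≡ 93t (mod 116). Because gcd(93, 116) = 1, we may cancel 93 to get s ≡ t (mod 116).
Thus h is injective.
We now compute 93⁻¹ mod 116 explicitly. Euclid's algorithm: 116 = 1·93 + 23, 93 = 4·23 + 1; back-substituting gives 1 = 5·93 − 4·116, so 93⁻¹ ≡ 5 (mod 116).
Since h is injective, we compute h⁻¹(45): solve 93x + 5 ≡ 45 (mod 116), i.e. 93x ≡ 40 (mod 116).
Multiplying by 93⁻¹ = 5 gives x ≡ 5·40 = 200 = 1·116 + 84 ≡ 84 (mod 116).
Check: h(84) = 93·84 + 5 = 7817 = 67·116 + 45 ≡ 45 (mod 116).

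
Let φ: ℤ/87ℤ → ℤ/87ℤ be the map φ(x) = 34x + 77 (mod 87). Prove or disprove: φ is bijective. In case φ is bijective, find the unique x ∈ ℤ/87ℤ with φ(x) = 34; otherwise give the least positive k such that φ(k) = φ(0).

32

If φ(s) = φ(t), then 34s ≡ 34t (mod 87). Because gcd(34, 87) = 1, we may cancel 34 to get s ≡ t (mod 87).
We now compute 34⁻¹ mod 87 explicitly. Euclid's algorithm: 87 = 2·34 + 19, 34 = 1·19 + 15, 19 = 1·15 + 4, 15 = 3·4 + 3, 4 = 1·3 + 1; back-substituting gives 1 = 64·34 − 25·87, so 34⁻¹ ≡ 64 (mod 87).
Then y ↦ 64(y − 77) is a two-sided inverse to φ, so every y ∈ ℤ/87ℤ has a preimage.
Thus φ is bijective.
Since φ is bijective, we compute φ⁻¹(34): solve 34x + 77 ≡ 34 (mod 87), i.e. 34x ≡ 44 (mod 87).
Multiplying by 34⁻¹ = 64 gives x ≡ 64·44 = 2816 = 32·87 + 32 ≡ 32 (mod 87).
Check: φ(32) = 34·32 + 77 = 1165 = 13·87 + 34 ≡ 34 (mod 87).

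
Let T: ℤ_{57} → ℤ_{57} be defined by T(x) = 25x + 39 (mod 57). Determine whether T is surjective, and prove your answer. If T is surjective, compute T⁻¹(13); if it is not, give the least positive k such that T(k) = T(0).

40

Recall that T is surjective if every y in the codomain equals T(x) for some x in the domain.
Since gcd(25, 57) = 1, 25 is invertible modulo 57. Euclid's algorithm: 57 = 2·25 + 7, 25 = 3·7 + 4, 7 = 1·4 + 3, 4 = 1·3 + 1; back-substituting gives 1 = 16·25 − 7·57, so 25⁻¹ ≡ 16 (mod 57).
For any y ∈ ℤ_{57}, x = 16(y − 39) mod 57 satisfies T(x) = 25·16(y − 39) + 39 ≡ y (since 25·16 ≡ 1 mod 57). So every y has a preimage.
So T is surjective.
Since T is surjective, we find T⁻¹(13): we need 25x ≡ 13 − 39 ≡ 31 (mod 57). Using 25⁻¹ = 16: x ≡ 16·31 = 496 = 8·57 + 40, so x = 40.
Check: T(40) = 25·40 + 39 = 1039 = 18·57 + 13 ≡ 13 (mod 57).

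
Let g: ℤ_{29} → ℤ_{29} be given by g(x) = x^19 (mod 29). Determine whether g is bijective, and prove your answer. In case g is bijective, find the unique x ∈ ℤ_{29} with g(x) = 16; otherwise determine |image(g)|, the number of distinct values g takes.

Since 29 is prime, the nonzero elements of ℤ_{29} form a cyclic group of order 28.
As gcd(19, 28) = 1, raising to the 19th power is a bijection on this group: if x_1^19 ≡ x_2^19 then (x_1x_2^{−1})^19 = 1, and the only element of order dividing gcd(19, 28) = 1 is 1, so x_1 = x_2.
With g(0) = 0 this makes g injective on all of ℤ_{29}, hence bijective (finite equal-size domain and codomain). In particular g is bijective.
Since g is bijective, we find the preimage of 16. The inverse of x ↦ x^19 on (ℤ_{29})^× is x ↦ x^3, because 19·3 = 57 = 2·28 + 1 ≡ 1 (mod 28) and x^{28} = 1 for x ≠ 0 (Fermat). So g⁻¹(16) = 16^3 mod 29.
Repeated squaring mod 29: 16^1 ≡ 16, 16^2 ≡ 16² = 256 ≡ 24. Since 3 = 2 + 1, 16^3 ≡ 24·16: 24·16 = 384 ≡ 7. So 16^3 ≡ 7 (mod 29).
Hence g⁻¹(16) = 7.

7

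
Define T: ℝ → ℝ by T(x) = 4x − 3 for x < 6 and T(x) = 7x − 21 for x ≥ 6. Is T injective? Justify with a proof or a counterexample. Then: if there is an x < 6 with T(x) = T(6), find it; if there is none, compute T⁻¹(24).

45/7

Both pieces are strictly increasing (slopes 4 and 7), so each is injective on its own interval.
The left piece maps (−∞, 6) onto (−∞, 21); the right piece maps [6, ∞) onto [21, ∞).
These images are disjoint, so no value is attained by both pieces. Thus T is injective.
Because the two images are disjoint, no x < 6 has T(x) = T(6), so we compute T⁻¹(24): 24 lies in [21, ∞), so solve 7x − 21 = 24: x = (24 + 21)/7 = 45/7.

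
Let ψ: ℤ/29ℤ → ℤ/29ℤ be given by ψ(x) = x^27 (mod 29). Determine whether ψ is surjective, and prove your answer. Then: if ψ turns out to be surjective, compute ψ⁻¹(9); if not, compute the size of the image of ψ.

13

Since 29 is prime, the nonzero elements of ℤ/29ℤ form a cyclic group of order 28.
As gcd(27, 28) = 1, raising to the 27th power is a bijection on this group: if a^27 ≡ b^27 then (ab^{−1})^27 = 1, and the only element of order dividing gcd(27, 28) = 1 is 1, so a = b.
With ψ(0) = 0 this makes ψ injective on all of ℤ/29ℤ, hence bijective (finite equal-size domain and codomain). In particular ψ is surjective.
Since ψ is surjective, we find the preimage of 9. The inverse of x ↦ x^27 on (ℤ/29ℤ)^× is x ↦ x^27, because 27·27 = 729 = 26·28 + 1 ≡ 1 (mod 28) and x^{28} = 1 for x ≠ 0 (Fermat). So ψ⁻¹(9) = 9^27 mod 29.
Repeated squaring mod 29: 9^1 ≡ 9, 9^2 ≡ 9² = 81 ≡ 23, 9^4 ≡ 23² = 529 ≡ 7, 9^8 ≡ 7² = 49 ≡ 20, 9^16 ≡ 20² = 400 ≡ 23. Since 27 = 16 + 8 + 2 + 1, 9^27 ≡ 23·20·23·9: 23·20 = 460 ≡ 25, then 25·23 = 575 ≡ 24, then 24·9 = 216 ≡ 13. So 9^27 ≡ 13 (mod 29).
Hence ψ⁻¹(9) = 13.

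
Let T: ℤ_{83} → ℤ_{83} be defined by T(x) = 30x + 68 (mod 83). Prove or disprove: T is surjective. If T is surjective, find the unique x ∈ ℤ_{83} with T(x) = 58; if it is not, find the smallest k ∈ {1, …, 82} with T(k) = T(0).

55

Since gcd(30, 83) = 1, 30 is invertible modulo 83. Euclid's algorithm: 83 = 2·30 + 23, 30 = 1·23 + 7, 23 = 3·7 + 2, 7 = 3·2 + 1; back-substituting gives 1 = 36·30 − 13·83, so 30⁻¹ ≡ 36 (mod 83).
Then y ↦ 36(y − 68) is a two-sided inverse to T, so every y ∈ ℤ_{83} has a preimage.
So T is surjective.
Since T is surjective, we find T⁻¹(58): we need 30x ≡ 58 − 68 ≡ 73 (mod 83). Using 30⁻¹ = 36: x ≡ 36·73 = 2628 = 31·83 + 55, so x = 55.
Check: T(55) = 30·55 + 68 = 1718 = 20·83 + 58 ≡ 58 (mod 83).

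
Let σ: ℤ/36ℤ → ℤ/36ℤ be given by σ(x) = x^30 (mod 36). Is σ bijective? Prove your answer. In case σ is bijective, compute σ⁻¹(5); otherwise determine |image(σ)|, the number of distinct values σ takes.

4

σ(2): Repeated squaring mod 36: 2^1 ≡ 2, 2^2 ≡ 2² = 4, 2^4 ≡ 4² = 16, 2^8 ≡ 16² = 256 ≡ 4, 2^16 ≡ 4² = 16. Since 30 = 16 + 8 + 4 + 2, 2^30 ≡ 16·4·16·4: 16·4 = 64 ≡ 28, then 28·16 = 448 ≡ 16, then 16·4 = 64 ≡ 28. So 2^30 ≡ 28 (mod 36).
σ(4): Repeated squaring mod 36: 4^1 ≡ 4, 4^2 ≡ 4² = 16, 4^4 ≡ 16² = 256 ≡ 4, 4^8 ≡ 4² = 16, 4^16 ≡ 16² = 256 ≡ 4. Since 30 = 16 + 8 + 4 + 2, 4^30 ≡ 4·16·4·16: 4·16 = 64 ≡ 28, then 28·4 = 112 ≡ 4, then 4·16 = 64 ≡ 28. So 4^30 ≡ 28 (mod 36).
So σ(2) = σ(4) = 28 while 2 ≠ 4, hence σ is not injective, hence not bijective.
Since σ is not bijective, we determine |image(σ)|. Computing x^30 mod 36 for each x (by repeated squaring, reducing mod 36 at every step), the values σ(0), σ(1), …, σ(35) are: 0, 1, 28, 9, 28, 1, 0, 1, 28, 9, 28, 1, 0, 1, 28, 9, 28, 1, 0, 1, 28, 9, 28, 1, 0, 1, 28, 9, 28, 1, 0, 1, 28, 9, 28, 1.
The distinct values are {0, 1, 9, 28}; there are 4 of them.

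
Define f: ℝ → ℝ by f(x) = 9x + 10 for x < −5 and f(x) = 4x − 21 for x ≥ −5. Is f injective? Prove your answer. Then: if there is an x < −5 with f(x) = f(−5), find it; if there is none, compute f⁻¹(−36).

Both pieces are strictly increasing (slopes 9 and 4), so each is injective on its own interval.
The left piece maps (−∞, −5) onto (−∞, −35); the right piece maps [−5, ∞) onto [−41, ∞).
These images overlap. In particular f(−5) = −41 (right piece), and solving 9x + 10 = −41 on the left piece gives x = −17/3 < −5.
So f(−17/3) = f(−5) with −17/3 ≠ −5, and f is not injective. This x = −17/3 is the requested value below −5.

-17/3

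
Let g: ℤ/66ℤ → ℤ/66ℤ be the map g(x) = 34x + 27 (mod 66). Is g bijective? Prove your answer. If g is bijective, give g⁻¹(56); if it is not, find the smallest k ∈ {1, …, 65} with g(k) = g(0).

By definition, injectivity means: for all s, t in the domain, g(s) = g(t) implies s = t.
We have gcd(34, 66) = 2 > 1. Taking s = 0 and t = 33: g(0) = 27 and g(33) = 34·33 + 27 = 1149 ≡ 27 (mod 66).
So g(0) = g(33) while 0 ≠ 33, hence g is not injective, hence not bijective.
Since g is not bijective, we find the least positive k with g(k) = g(0): this means 34k ≡ 0 (mod 66), i.e. 66 ∣ 34k. Since gcd(34, 66) = 2, dividing through by 2 this holds exactly when 33 ∣ 17k, and as gcd(17, 33) = 1, exactly when 33 ∣ k.
The smallest positive such k is 33.

33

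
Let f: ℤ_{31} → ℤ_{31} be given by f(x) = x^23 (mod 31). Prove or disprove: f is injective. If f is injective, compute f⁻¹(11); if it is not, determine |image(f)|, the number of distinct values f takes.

3

Since 31 is prime, the nonzero elements of ℤ_{31} form a cyclic group of order 30.
As gcd(23, 30) = 1, raising to the 23rd power is a bijection on this group: if a^23 ≡ b^23 then (ab^{−1})^23 = 1, and the only element of order dividing gcd(23, 30) = 1 is 1, so a = b.
With f(0) = 0 this makes f injective on all of ℤ_{31}, hence bijective (finite equal-size domain and codomain). In particular f is injective.
Since f is injective, we find the preimage of 11. The inverse of x ↦ x^23 on (ℤ_{31})^× is x ↦ x^17, because 23·17 = 391 = 13·30 + 1 ≡ 1 (mod 30) and x^{30} = 1 for x ≠ 0 (Fermat). So f⁻¹(11) = 11^17 mod 31.
Repeated squaring mod 31: 11^1 ≡ 11, 11^2 ≡ 11² = 121 ≡ 28, 11^4 ≡ 28² = 784 ≡ 9, 11^8 ≡ 9² = 81 ≡ 19, 11^16 ≡ 19² = 361 ≡ 20. Since 17 = 16 + 1, 11^17 ≡ 20·11: 20·11 = 220 ≡ 3. So 11^17 ≡ 3 (mod 31).
Hence f⁻¹(11) = 3.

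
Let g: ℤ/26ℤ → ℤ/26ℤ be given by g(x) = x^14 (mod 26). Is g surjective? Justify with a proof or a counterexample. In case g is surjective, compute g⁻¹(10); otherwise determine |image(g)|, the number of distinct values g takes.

g(12): Repeated squaring mod 26: 12^1 ≡ 12, 12^2 ≡ 12² = 144 ≡ 14, 12^4 ≡ 14² = 196 ≡ 14, 12^8 ≡ 14² = 196 ≡ 14. Since 14 = 8 + 4 + 2, 12^14 ≡ 14·14·14: 14·14 = 196 ≡ 14, then 14·14 = 196 ≡ 14. So 12^14 ≡ 14 (mod 26).
g(14): Repeated squaring mod 26: 14^1 ≡ 14, 14^2 ≡ 14² = 196 ≡ 14, 14^4 ≡ 14² = 196 ≡ 14, 14^8 ≡ 14² = 196 ≡ 14. Since 14 = 8 + 4 + 2, 14^14 ≡ 14·14·14: 14·14 = 196 ≡ 14, then 14·14 = 196 ≡ 14. So 14^14 ≡ 14 (mod 26).
So g(12) = g(14) = 14 while 12 ≠ 14, hence g is not injective.
A non-injective map from the 26-element set ℤ/26ℤ to itself takes at most 25 distinct values, so it cannot be surjective. Therefore g is not surjective.
Since g is not surjective, we determine |image(g)|. Computing x^14 mod 26 for each x (by repeated squaring, reducing mod 26 at every step), the values g(0), g(1), …, g(25) are: 0, 1, 4, 9, 16, 25, 10, 23, 12, 3, 22, 17, 14, 13, 14, 17, 22, 3, 12, 23, 10, 25, 16, 9, 4, 1.
The distinct values are {0, 1, 3, 4, 9, 10, 12, 13, 14, 16, 17, 22, 23, 25}; there are 14 of them.

14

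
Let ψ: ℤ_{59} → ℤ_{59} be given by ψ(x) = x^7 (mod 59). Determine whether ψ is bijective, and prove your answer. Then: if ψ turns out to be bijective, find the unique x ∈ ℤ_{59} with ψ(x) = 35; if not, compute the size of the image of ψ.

28

Since 59 is prime, the nonzero elements of ℤ_{59} form a cyclic group of order 58.
As gcd(7, 58) = 1, raising to the 7th power is a bijection on this group: if a^7 ≡ b^7 then (ab^{−1})^7 = 1, and the only element of order dividing gcd(7, 58) = 1 is 1, so a = b.
With ψ(0) = 0 this makes ψ injective on all of ℤ_{59}, hence bijective (finite equal-size domain and codomain). In particular ψ is bijective.
Since ψ is bijective, we find the preimage of 35. The inverse of x ↦ x^7 on (ℤ_{59})^× is x ↦ x^25, because 7·25 = 175 = 3·58 + 1 ≡ 1 (mod 58) and x^{58} = 1 for x ≠ 0 (Fermat). So ψ⁻¹(35) = 35^25 mod 59.
Repeated squaring mod 59: 35^1 ≡ 35, 35^2 ≡ 35² = 1225 ≡ 45, 35^4 ≡ 45² = 2025 ≡ 19, 35^8 ≡ 19² = 361 ≡ 7, 35^16 ≡ 7² = 49. Since 25 = 16 + 8 + 1, 35^25 ≡ 49·7·35: 49·7 = 343 ≡ 48, then 48·35 = 1680 ≡ 28. So 35^25 ≡ 28 (mod 59).
Hence ψ⁻¹(35) = 28.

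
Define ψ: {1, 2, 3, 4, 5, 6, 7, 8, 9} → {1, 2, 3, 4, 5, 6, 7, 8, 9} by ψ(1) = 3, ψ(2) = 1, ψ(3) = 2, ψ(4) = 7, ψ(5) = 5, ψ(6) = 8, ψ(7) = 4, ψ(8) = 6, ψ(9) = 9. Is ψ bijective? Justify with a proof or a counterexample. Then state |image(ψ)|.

The values 3, 1, 2, 7, 5, 8, 4, 6, 9 are a permutation of {1, 2, 3, 4, 5, 6, 7, 8, 9}: each element appears exactly once.
So ψ is injective and surjective, hence bijective.
The image of ψ is {1, 2, 3, 4, 5, 6, 7, 8, 9}, which has 9 elements.

9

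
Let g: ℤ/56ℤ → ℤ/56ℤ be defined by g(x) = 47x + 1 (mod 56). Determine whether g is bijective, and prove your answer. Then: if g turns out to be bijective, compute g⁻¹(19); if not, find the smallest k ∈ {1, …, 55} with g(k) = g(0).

54

By definition, injectivity means: for all u, v in the domain, g(u) = g(v) implies u = v.
Suppose g(u) = g(v) in ℤ/56ℤ. Then 47u + 1 ≡ 47v + 1 (mod 56), so 47(u − v) ≡ 0 (mod 56).
Since gcd(47, 56) = 1, 47 is invertible modulo 56, hence u − v ≡ 0 (mod 56), i.e. u = v.
We now compute 47⁻¹ mod 56 explicitly. Euclid's algorithm: 56 = 1·47 + 9, 47 = 5·9 + 2, 9 = 4·2 + 1; back-substituting gives 1 = 31·47 − 26·56, so 47⁻¹ ≡ 31 (mod 56).
Then y ↦ 31(y − 1) is a two-sided inverse to g, so every y ∈ ℤ/56ℤ has a preimage.
So g is bijective.
Since g is bijective, we compute g⁻¹(19): solve 47x + 1 ≡ 19 (mod 56), i.e. 47x ≡ 18 (mod 56).
Multiplying by 47⁻¹ = 31 gives x ≡ 31·18 = 558 = 9·56 + 54 ≡ 54 (mod 56).
Check: g(54) = 47·54 + 1 = 2539 = 45·56 + 19 ≡ 19 (mod 56).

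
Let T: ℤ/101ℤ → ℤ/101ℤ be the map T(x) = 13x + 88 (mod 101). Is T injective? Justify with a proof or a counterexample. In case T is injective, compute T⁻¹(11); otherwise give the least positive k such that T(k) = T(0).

Recall: injectivity means: for all u, v in the domain, T(u) = T(v) implies u = v.
Suppose T(u) = T(v) in ℤ/101ℤ. Then 13u + 88 ≡ 13v + 88 (mod 101), thus 13(u − v) ≡ 0 (mod 101).
Since gcd(13, 101) = 1, 13 is invertible modulo 101, hence u − v ≡ 0 (mod 101), i.e. u = v.
Therefore T is injective.
We now compute 13⁻¹ mod 101 explicitly. Euclid's algorithm: 101 = 7·13 + 10, 13 = 1·10 + 3, 10 = 3·3 + 1; back-substituting gives 1 = 70·13 − 9·101, so 13⁻¹ ≡ 70 (mod 101).
Since T is injective, we find T⁻¹(11): we need 13x ≡ 11 − 88 ≡ 24 (mod 101). Using 13⁻¹ = 70: x ≡ 70·24 = 1680 = 16·101 + 64, so x = 64.
Check: T(64) = 13·64 + 88 = 920 = 9·101 + 11 ≡ 11 (mod 101).

64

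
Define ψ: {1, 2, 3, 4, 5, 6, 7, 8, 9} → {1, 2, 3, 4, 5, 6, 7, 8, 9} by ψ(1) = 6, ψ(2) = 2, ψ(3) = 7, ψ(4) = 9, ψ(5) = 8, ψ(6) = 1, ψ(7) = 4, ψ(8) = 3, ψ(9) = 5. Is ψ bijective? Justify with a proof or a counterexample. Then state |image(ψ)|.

The values 6, 2, 7, 9, 8, 1, 4, 3, 5 are a permutation of {1, 2, 3, 4, 5, 6, 7, 8, 9}: each element appears exactly once.
So ψ is injective and surjective, hence bijective.
The image of ψ is {1, 2, 3, 4, 5, 6, 7, 8, 9}, which has 9 elements.

9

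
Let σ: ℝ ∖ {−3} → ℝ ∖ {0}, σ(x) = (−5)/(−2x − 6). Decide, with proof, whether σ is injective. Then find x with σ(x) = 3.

-13/6

Suppose σ(a) = σ(b). Cross-multiplying: (−5)(−2b − 6) = (−5)(−2a − 6).
Expanding both sides and cancelling the symmetric terms leaves −10·(a − b) = 0. Since −10 ≠ 0, a = b. Hence σ is injective.
Solving σ(x) = 3: cross-multiplying gives −5 = 3(−2x − 6), which rearranges to 6x = −13, so x = −13/6.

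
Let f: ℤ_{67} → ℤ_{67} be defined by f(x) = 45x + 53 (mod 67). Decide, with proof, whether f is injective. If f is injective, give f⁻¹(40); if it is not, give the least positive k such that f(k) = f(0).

28

Suppose f(s) = f(t) in ℤ_{67}. Then 45s + 53 ≡ 45t + 53 (mod 67), hence 45(s − t) ≡ 0 (mod 67).
Since gcd(45, 67) = 1, 45 is invertible modulo 67, therefore s − t ≡ 0 (mod 67), i.e. s = t.
Thus f is injective.
We now compute 45⁻¹ mod 67 explicitly. Euclid's algorithm: 67 = 1·45 + 22, 45 = 2·22 + 1; back-substituting gives 1 = 3·45 − 2·67, so 45⁻¹ ≡ 3 (mod 67).
Since f is injective, we find f⁻¹(40): we need 45x ≡ 40 − 53 ≡ 54 (mod 67). Using 45⁻¹ = 3: x ≡ 3·54 = 162 = 2·67 + 28, so x = 28.
Check: f(28) = 45·28 + 53 = 1313 = 19·67 + 40 ≡ 40 (mod 67).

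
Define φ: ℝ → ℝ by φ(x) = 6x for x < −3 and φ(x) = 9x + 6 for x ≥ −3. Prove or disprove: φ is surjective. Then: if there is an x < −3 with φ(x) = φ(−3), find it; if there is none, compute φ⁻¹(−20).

Both pieces are strictly increasing (slopes 6 and 9), so each is injective on its own interval.
The left piece maps (−∞, −3) onto (−∞, −18); the right piece maps [−3, ∞) onto [−21, ∞).
The union (−∞, −18) ∪ [−21, ∞) covers ℝ, so φ is surjective.
For the follow-up: the images overlap, so an x < −3 with φ(x) = φ(−3) exists. φ(−3) = −21; solving 6x = −21 for x < −3 gives x = (−21 − 0)/6 = −7/2.

-7/2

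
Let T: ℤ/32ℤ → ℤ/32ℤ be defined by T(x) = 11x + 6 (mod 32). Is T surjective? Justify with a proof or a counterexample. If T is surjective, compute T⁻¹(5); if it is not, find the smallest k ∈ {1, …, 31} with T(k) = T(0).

29

Recall: surjectivity means every element of the codomain has a preimage under T.
Since gcd(11, 32) = 1, 11 is invertible modulo 32. Euclid's algorithm: 32 = 2·11 + 10, 11 = 1·10 + 1; back-substituting gives 1 = 3·11 − 1·32, so 11⁻¹ ≡ 3 (mod 32).
For any y ∈ ℤ/32ℤ, x = 3(y − 6) mod 32 satisfies T(x) = 11·3(y − 6) + 6 ≡ y (since 11·3 ≡ 1 mod 32). So every y has a preimage.
So T is surjective.
Since T is surjective, we find T⁻¹(5): we need 11x ≡ 5 − 6 ≡ 31 (mod 32). Using 11⁻¹ = 3: x ≡ 3·31 = 93 = 2·32 + 29, so x = 29.
Check: T(29) = 11·29 + 6 = 325 = 10·32 + 5 ≡ 5 (mod 32).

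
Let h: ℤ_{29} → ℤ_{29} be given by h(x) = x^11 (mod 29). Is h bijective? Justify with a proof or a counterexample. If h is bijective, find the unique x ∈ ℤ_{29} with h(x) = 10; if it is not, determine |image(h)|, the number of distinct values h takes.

11

Since 29 is prime, the nonzero elements of ℤ_{29} form a cyclic group of order 28.
As gcd(11, 28) = 1, raising to the 11th power is a bijection on this group: if u^11 ≡ v^11 then (uv^{−1})^11 = 1, and the only element of order dividing gcd(11, 28) = 1 is 1, so u = v.
With h(0) = 0 this makes h injective on all of ℤ_{29}, hence bijective (finite equal-size domain and codomain). In particular h is bijective.
Since h is bijective, we find the preimage of 10. The inverse of x ↦ x^11 on (ℤ_{29})^× is x ↦ x^23, because 11·23 = 253 = 9·28 + 1 ≡ 1 (mod 28) and x^{28} = 1 for x ≠ 0 (Fermat). So h⁻¹(10) = 10^23 mod 29.
Repeated squaring mod 29: 10^1 ≡ 10, 10^2 ≡ 10² = 100 ≡ 13, 10^4 ≡ 13² = 169 ≡ 24, 10^8 ≡ 24² = 576 ≡ 25, 10^16 ≡ 25² = 625 ≡ 16. Since 23 = 16 + 4 + 2 + 1, 10^23 ≡ 16·24·13·10: 16·24 = 384 ≡ 7, then 7·13 = 91 ≡ 4, then 4·10 = 40 ≡ 11. So 10^23 ≡ 11 (mod 29).
Hence h⁻¹(10) = 11.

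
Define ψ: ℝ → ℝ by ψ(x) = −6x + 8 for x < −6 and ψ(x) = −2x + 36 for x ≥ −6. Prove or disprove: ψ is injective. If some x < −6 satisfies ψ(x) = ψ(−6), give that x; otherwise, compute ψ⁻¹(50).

-20/3

Both pieces are strictly decreasing (slopes −6 and −2), so each is injective on its own interval.
The left piece maps (−∞, −6) onto (44, ∞); the right piece maps [−6, ∞) onto (−∞, 48].
These images overlap. In particular ψ(−6) = 48 (right piece), and solving −6x + 8 = 48 on the left piece gives x = −20/3 < −6.
So ψ(−20/3) = ψ(−6) with −20/3 ≠ −6, and ψ is not injective. This x = −20/3 is the requested value below −6.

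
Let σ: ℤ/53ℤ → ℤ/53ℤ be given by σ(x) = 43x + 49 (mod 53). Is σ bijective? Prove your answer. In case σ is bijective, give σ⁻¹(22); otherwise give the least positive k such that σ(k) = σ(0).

8

Suppose σ(s) = σ(t) in ℤ/53ℤ. Then 43s + 49 ≡ 43t + 49 (mod 53), so 43(s − t) ≡ 0 (mod 53).
Since gcd(43, 53) = 1, 43 is invertible modulo 53, so s − t ≡ 0 (mod 53), i.e. s = t.
We now compute 43⁻¹ mod 53 explicitly. Euclid's algorithm: 53 = 1·43 + 10, 43 = 4·10 + 3, 10 = 3·3 + 1; back-substituting gives 1 = 37·43 − 30·53, so 43⁻¹ ≡ 37 (mod 53).
Then y ↦ 37(y − 49) is a two-sided inverse to σ, so every y ∈ ℤ/53ℤ has a preimage.
Thus σ is bijective.
Since σ is bijective, we compute σ⁻¹(22): solve 43x + 49 ≡ 22 (mod 53), i.e. 43x ≡ 26 (mod 53).
Multiplying by 43⁻¹ = 37 gives x ≡ 37·26 = 962 = 18·53 + 8 ≡ 8 (mod 53).
Check: σ(8) = 43·8 + 49 = 393 = 7·53 + 22 ≡ 22 (mod 53).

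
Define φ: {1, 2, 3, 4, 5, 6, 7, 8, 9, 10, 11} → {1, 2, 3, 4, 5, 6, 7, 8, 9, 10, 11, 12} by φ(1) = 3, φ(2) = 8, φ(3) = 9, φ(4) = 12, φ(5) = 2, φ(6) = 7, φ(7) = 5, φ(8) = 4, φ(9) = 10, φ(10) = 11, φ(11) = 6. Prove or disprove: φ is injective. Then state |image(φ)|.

11

The values φ(1), …, φ(11) are 3, 8, 9, 12, 2, 7, 5, 4, 10, 11, 6 — all distinct.
So φ(s) = φ(t) only when s = t, and φ is injective.
The image of φ is {2, 3, 4, 5, 6, 7, 8, 9, 10, 11, 12}, which has 11 elements.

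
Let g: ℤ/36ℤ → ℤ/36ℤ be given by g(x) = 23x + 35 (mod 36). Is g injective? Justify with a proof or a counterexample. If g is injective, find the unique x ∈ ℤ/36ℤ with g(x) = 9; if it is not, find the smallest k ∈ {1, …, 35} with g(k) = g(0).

2

If g(x_1) = g(x_2), then 23x_1 ≡ 23x_2 (mod 36). Because gcd(23, 36) = 1, we may cancel 23 to get x_1 ≡ x_2 (mod 36).
Hence g is injective.
We now compute 23⁻¹ mod 36 explicitly. Euclid's algorithm: 36 = 1·23 + 13, 23 = 1·13 + 10, 13 = 1·10 + 3, 10 = 3·3 + 1; back-substituting gives 1 = 11·23 − 7·36, so 23⁻¹ ≡ 11 (mod 36).
Since g is injective, we compute g⁻¹(9): solve 23x + 35 ≡ 9 (mod 36), i.e. 23x ≡ 10 (mod 36).
Multiplying by 23⁻¹ = 11 gives x ≡ 11·10 = 110 = 3·36 + 2 ≡ 2 (mod 36).
Check: g(2) = 23·2 + 35 = 81 = 2·36 + 9 ≡ 9 (mod 36).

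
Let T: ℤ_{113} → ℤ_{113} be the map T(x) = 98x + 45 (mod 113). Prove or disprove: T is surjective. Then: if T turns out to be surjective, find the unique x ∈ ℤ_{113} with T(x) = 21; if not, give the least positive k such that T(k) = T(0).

92

Since gcd(98, 113) = 1, 98 is invertible modulo 113. Euclid's algorithm: 113 = 1·98 + 15, 98 = 6·15 + 8, 15 = 1·8 + 7, 8 = 1·7 + 1; back-substituting gives 1 = 15·98 − 13·113, so 98⁻¹ ≡ 15 (mod 113).
For any y ∈ ℤ_{113}, x = 15(y − 45) mod 113 satisfies T(x) = 98·15(y − 45) + 45 ≡ y (since 98·15 ≡ 1 mod 113). So every y has a preimage.
Thus T is surjective.
Since T is surjective, we find T⁻¹(21): we need 98x ≡ 21 − 45 ≡ 89 (mod 113). Using 98⁻¹ = 15: x ≡ 15·89 = 1335 = 11·113 + 92, so x = 92.
Check: T(92) = 98·92 + 45 = 9061 = 80·113 + 21 ≡ 21 (mod 113).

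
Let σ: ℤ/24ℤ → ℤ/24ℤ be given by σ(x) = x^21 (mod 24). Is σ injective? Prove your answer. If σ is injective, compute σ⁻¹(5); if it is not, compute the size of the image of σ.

15

σ(0) = 0^21 = 0.
σ(6): Repeated squaring mod 24: 6^1 ≡ 6, 6^2 ≡ 6² = 36 ≡ 12, 6^4 ≡ 12² = 144 ≡ 0, 6^8 ≡ 0² = 0, 6^16 ≡ 0² = 0. Since 21 = 16 + 4 + 1, 6^21 ≡ 0·0·6: 0·0 = 0, then 0·6 = 0. So 6^21 ≡ 0 (mod 24).
So σ(0) = σ(6) = 0 while 0 ≠ 6, so σ is not injective.
Since σ is not injective, we determine |image(σ)|. Computing x^21 mod 24 for each x (by repeated squaring, reducing mod 24 at every step), the values σ(0), σ(1), …, σ(23) are: 0, 1, 8, 3, 16, 5, 0, 7, 8, 9, 16, 11, 0, 13, 8, 15, 16, 17, 0, 19, 8, 21, 16, 23.
The distinct values are {0, 1, 3, 5, 7, 8, 9, 11, 13, 15, 16, 17, 19, 21, 23}; there are 15 of them.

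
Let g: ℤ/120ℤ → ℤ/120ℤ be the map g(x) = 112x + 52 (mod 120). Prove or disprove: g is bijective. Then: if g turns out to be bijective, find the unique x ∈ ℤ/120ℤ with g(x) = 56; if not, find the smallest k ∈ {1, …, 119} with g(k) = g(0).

We have gcd(112, 120) = 8 > 1. Taking x_1 = 0 and x_2 = 15: g(0) = 52 and g(15) = 112·15 + 52 = 1732 ≡ 52 (mod 120).
So g(0) = g(15) while 0 ≠ 15, therefore g is not injective, hence not bijective.
Since g is not bijective, we find the least positive k with g(k) = g(0): this means 112k ≡ 0 (mod 120), i.e. 120 ∣ 112k. Since gcd(112, 120) = 8, dividing through by 8 this holds exactly when 15 ∣ 14k, and as gcd(14, 15) = 1, exactly when 15 ∣ k.
The smallest positive such k is 15.

15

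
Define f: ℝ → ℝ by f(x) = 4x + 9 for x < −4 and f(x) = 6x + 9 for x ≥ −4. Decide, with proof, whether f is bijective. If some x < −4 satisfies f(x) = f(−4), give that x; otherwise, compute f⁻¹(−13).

Both pieces are strictly increasing (slopes 4 and 6), so each is injective on its own interval.
The left piece maps (−∞, −4) onto (−∞, −7); the right piece maps [−4, ∞) onto [−15, ∞).
These images overlap. In particular f(−4) = −15 (right piece), and solving 4x + 9 = −15 on the left piece gives x = −6 < −4.
So f(−6) = f(−4) with −6 ≠ −4, and f is not injective, hence not bijective. This x = −6 is the requested value below −4.

-6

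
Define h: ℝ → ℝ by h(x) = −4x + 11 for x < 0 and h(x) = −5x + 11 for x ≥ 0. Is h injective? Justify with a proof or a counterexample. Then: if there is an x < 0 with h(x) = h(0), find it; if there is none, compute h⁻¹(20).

-9/4

Both pieces are strictly decreasing (slopes −4 and −5), so each is injective on its own interval.
The left piece maps (−∞, 0) onto (11, ∞); the right piece maps [0, ∞) onto (−∞, 11].
These images are disjoint, so no value is attained by both pieces. Therefore h is injective.
Because the two images are disjoint, no x < 0 has h(x) = h(0), so we compute h⁻¹(20): 20 lies in (11, ∞), so solve −4x + 11 = 20: x = (20 − 11)/(−4) = −9/4.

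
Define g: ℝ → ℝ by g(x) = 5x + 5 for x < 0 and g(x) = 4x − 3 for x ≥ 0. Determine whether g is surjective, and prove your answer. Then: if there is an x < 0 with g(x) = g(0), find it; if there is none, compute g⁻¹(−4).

-8/5

Both pieces are strictly increasing (slopes 5 and 4), so each is injective on its own interval.
The left piece maps (−∞, 0) onto (−∞, 5); the right piece maps [0, ∞) onto [−3, ∞).
The union (−∞, 5) ∪ [−3, ∞) covers ℝ, so g is surjective.
For the follow-up: the images overlap, so an x < 0 with g(x) = g(0) exists. g(0) = −3; solving 5x + 5 = −3 for x < 0 gives x = (−3 − 5)/5 = −8/5.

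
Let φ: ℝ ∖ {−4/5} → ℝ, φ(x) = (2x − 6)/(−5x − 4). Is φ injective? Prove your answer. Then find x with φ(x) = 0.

3

Suppose φ(u) = φ(v). Cross-multiplying: (2u − 6)(−5v − 4) = (2v − 6)(−5u − 4).
Expanding both sides and cancelling the symmetric terms leaves −38·(u − v) = 0. Since −38 ≠ 0, u = v. Therefore φ is injective.
Solving φ(x) = 0: cross-multiplying gives 2x − 6 = 0(−5x − 4), which rearranges to 2x = 6, so x = 3.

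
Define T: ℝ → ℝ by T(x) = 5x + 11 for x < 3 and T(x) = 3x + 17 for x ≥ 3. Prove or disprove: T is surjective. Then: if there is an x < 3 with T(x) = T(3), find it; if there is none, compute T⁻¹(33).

16/3

Both pieces are strictly increasing (slopes 5 and 3), so each is injective on its own interval.
The left piece maps (−∞, 3) onto (−∞, 26); the right piece maps [3, ∞) onto [26, ∞).
These images together cover ℝ, so T is surjective.
Because the two images are disjoint, no x < 3 has T(x) = T(3), so we compute T⁻¹(33): 33 lies in [26, ∞), so solve 3x + 17 = 33: x = (33 − 17)/3 = 16/3.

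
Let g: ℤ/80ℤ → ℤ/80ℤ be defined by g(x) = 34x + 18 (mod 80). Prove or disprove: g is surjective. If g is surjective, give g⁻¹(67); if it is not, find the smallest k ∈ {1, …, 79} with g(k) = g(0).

Recall that g is surjective if every y in the codomain equals g(x) for some x in the domain.
Since gcd(34, 80) = 2, we have 34x ≡ 0 (mod 2) for all x, so g(x) ≡ 0 (mod 2).
But 1 ≢ 0 (mod 2), so 1 ∈ ℤ/80ℤ has no preimage. Thus g is not surjective.
Since g is not surjective, we find the least positive k with g(k) = g(0): this means 34k ≡ 0 (mod 80), i.e. 80 ∣ 34k. Since gcd(34, 80) = 2, dividing through by 2 this holds exactly when 40 ∣ 17k, and as gcd(17, 40) = 1, exactly when 40 ∣ k.
The smallest positive such k is 40.

40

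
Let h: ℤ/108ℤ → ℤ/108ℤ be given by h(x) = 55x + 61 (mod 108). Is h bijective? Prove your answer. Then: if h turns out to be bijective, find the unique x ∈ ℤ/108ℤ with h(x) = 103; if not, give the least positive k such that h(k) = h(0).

42

Suppose h(s) = h(t) in ℤ/108ℤ. Then 55s + 61 ≡ 55t + 61 (mod 108), so 55(s − t) ≡ 0 (mod 108).
Since gcd(55, 108) = 1, 55 is invertible modulo 108, so s − t ≡ 0 (mod 108), i.e. s = t.
We now compute 55⁻¹ mod 108 explicitly. Euclid's algorithm: 108 = 1·55 + 53, 55 = 1·53 + 2, 53 = 26·2 + 1; back-substituting gives 1 = 55·55 − 28·108, so 55⁻¹ ≡ 55 (mod 108).
Then y ↦ 55(y − 61) is a two-sided inverse to h, so every y ∈ ℤ/108ℤ has a preimage.
Thus h is bijective.
Since h is bijective, we compute h⁻¹(103): solve 55x + 61 ≡ 103 (mod 108), i.e. 55x ≡ 42 (mod 108).
Multiplying by 55⁻¹ = 55 gives x ≡ 55·42 = 2310 = 21·108 + 42 ≡ 42 (mod 108).
Check: h(42) = 55·42 + 61 = 2371 = 21·108 + 103 ≡ 103 (mod 108).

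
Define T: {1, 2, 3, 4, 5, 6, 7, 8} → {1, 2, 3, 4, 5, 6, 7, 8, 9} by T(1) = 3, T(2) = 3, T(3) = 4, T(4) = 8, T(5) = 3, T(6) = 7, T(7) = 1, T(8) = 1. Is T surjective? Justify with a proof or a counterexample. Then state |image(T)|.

No element maps to 2, so T is not surjective.
The image of T is {1, 3, 4, 7, 8}, which has 5 elements.

5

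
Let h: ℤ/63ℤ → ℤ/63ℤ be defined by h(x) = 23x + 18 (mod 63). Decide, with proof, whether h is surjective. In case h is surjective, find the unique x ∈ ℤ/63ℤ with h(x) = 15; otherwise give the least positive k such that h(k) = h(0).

30

Since gcd(23, 63) = 1, 23 is invertible modulo 63. Euclid's algorithm: 63 = 2·23 + 17, 23 = 1·17 + 6, 17 = 2·6 + 5, 6 = 1·5 + 1; back-substituting gives 1 = 11·23 − 4·63, so 23⁻¹ ≡ 11 (mod 63).
For any y ∈ ℤ/63ℤ, x = 11(y − 18) mod 63 satisfies h(x) = 23·11(y − 18) + 18 ≡ y (since 23·11 ≡ 1 mod 63). So every y has a preimage.
Therefore h is surjective.
Since h is surjective, we compute h⁻¹(15): solve 23x + 18 ≡ 15 (mod 63), i.e. 23x ≡ 60 (mod 63).
Multiplying by 23⁻¹ = 11 gives x ≡ 11·60 = 660 = 10·63 + 30 ≡ 30 (mod 63).
Check: h(30) = 23·30 + 18 = 708 = 11·63 + 15 ≡ 15 (mod 63).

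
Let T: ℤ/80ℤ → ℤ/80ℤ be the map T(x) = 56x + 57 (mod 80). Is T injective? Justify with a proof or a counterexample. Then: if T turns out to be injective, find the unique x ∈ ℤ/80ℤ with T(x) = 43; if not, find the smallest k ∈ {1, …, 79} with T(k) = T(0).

We have gcd(56, 80) = 8 > 1. Taking u = 0 and v = 10: T(0) = 57 and T(10) = 56·10 + 57 = 617 ≡ 57 (mod 80).
So T(0) = T(10) while 0 ≠ 10, so T is not injective.
Since T is not injective, we find the least positive k with T(k) = T(0): this means 56k ≡ 0 (mod 80), i.e. 80 ∣ 56k. Since gcd(56, 80) = 8, dividing through by 8 this holds exactly when 10 ∣ 7k, and as gcd(7, 10) = 1, exactly when 10 ∣ k.
The smallest positive such k is 10.

10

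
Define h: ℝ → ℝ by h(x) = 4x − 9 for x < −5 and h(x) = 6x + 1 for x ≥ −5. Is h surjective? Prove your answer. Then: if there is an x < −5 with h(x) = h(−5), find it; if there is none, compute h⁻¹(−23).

-4

Both pieces are strictly increasing (slopes 4 and 6), so each is injective on its own interval.
The left piece maps (−∞, −5) onto (−∞, −29); the right piece maps [−5, ∞) onto [−29, ∞).
These images together cover ℝ, so h is surjective.
Because the two images are disjoint, no x < −5 has h(x) = h(−5), so we compute h⁻¹(−23): −23 lies in [−29, ∞), so solve 6x + 1 = −23: x = (−23 − 1)/6 = −4.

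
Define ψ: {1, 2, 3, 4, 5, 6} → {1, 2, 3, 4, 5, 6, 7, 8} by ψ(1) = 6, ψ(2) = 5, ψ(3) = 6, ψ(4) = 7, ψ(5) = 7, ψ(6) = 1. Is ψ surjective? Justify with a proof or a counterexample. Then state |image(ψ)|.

4

No element maps to 2, so ψ is not surjective.
The image of ψ is {1, 5, 6, 7}, which has 4 elements.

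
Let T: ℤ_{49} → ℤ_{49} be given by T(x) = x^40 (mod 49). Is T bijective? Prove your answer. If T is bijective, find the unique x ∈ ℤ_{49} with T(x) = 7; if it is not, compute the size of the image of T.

T(0) = 0^40 = 0.
T(7): Repeated squaring mod 49: 7^1 ≡ 7, 7^2 ≡ 7² = 49 ≡ 0, 7^4 ≡ 0² = 0, 7^8 ≡ 0² = 0, 7^16 ≡ 0² = 0, 7^32 ≡ 0² = 0. Since 40 = 32 + 8, 7^40 ≡ 0·0: 0·0 = 0. So 7^40 ≡ 0 (mod 49).
So T(0) = T(7) = 0 while 0 ≠ 7, thus T is not injective, hence not bijective.
Since T is not bijective, we determine |image(T)|. Computing x^40 mod 49 for each x (by repeated squaring, reducing mod 49 at every step), the values T(0), T(1), …, T(48) are: 0, 1, 37, 11, 46, 2, 15, 0, 36, 23, 25, 32, 16, 29, 0, 22, 9, 39, 18, 30, 43, 0, 8, 44, 4, 4, 44, 8, 0, 43, 30, 18, 39, 9, 22, 0, 29, 16, 32, 25, 23, 36, 0, 15, 2, 46, 11, 37, 1.
The distinct values are {0, 1, 2, 4, 8, 9, 11, 15, 16, 18, 22, 23, 25, 29, 30, 32, 36, 37, 39, 43, 44, 46}; there are 22 of them.

22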